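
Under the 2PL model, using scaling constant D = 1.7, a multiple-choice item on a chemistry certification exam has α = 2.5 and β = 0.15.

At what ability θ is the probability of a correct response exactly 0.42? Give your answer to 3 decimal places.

P(θ) = 1 / (1 + exp(−D·α(θ − β)))
logit = ln(0.4200/0.5800) = -0.3228
θ = β + logit/(1.7·α) = 0.15 + (-0.3228)/4.2500 = 0.0741

0.074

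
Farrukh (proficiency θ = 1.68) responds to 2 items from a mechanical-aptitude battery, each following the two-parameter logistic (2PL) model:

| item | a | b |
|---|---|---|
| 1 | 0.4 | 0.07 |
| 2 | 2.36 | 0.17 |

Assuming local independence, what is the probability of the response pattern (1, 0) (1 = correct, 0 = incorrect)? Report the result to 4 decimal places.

P(θ) = 1 / (1 + exp(−a(θ − b)))
P_1 = 1/(1+e^{-0.6440}) = 0.6557
P_2 = 1/(1+e^{-3.5636}) = 0.9724
L = P_1 × (1−P_2) = 0.6557 × 0.0276 = 0.01807

0.0181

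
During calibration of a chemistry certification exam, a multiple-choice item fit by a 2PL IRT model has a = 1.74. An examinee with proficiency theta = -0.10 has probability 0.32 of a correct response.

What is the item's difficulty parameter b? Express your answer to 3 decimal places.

0.333

P(theta) = 1 / (1 + exp(−a(theta − b)))
logit(0.32) = ln(0.32/0.68) = -0.7538
b = theta − logit/(a) = -0.10 − (-0.7538)/1.7400 = 0.3332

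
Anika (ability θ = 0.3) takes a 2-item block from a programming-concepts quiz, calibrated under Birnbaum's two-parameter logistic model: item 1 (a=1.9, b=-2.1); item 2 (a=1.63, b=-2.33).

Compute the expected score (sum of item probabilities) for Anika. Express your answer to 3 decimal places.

1.976

P(θ) = 1 / (1 + exp(−a(θ − b)))
P_1 = 1/(1+e^{-4.5600}) = 0.9896
P_2 = 1/(1+e^{-4.2869}) = 0.9864
E[score] = 0.9896 + 0.9864 = 1.9761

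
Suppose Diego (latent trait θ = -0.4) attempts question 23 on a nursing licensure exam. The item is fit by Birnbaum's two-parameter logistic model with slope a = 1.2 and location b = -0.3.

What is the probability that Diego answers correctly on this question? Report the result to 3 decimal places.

P(θ) = 1 / (1 + exp(−a(θ − b)))
Exponent: 1.2 × (-0.4 − (-0.3)) = -0.1200
1/(1 + e^{0.1200}) = 0.4700

0.470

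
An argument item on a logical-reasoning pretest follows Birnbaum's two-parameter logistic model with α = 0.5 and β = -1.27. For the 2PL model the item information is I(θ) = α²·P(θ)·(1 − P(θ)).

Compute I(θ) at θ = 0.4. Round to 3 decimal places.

P = 1/(1+e^{-0.8350}) = 0.6974
P(1−P) = 0.6974 × 0.3026 = 0.2110
I = α² × P(1−P) = 0.5² × 0.2110 = 0.05276

0.053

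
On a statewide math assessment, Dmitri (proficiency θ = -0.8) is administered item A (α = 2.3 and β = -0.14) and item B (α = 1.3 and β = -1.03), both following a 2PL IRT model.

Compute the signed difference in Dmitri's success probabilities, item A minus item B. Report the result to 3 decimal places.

P(θ) = 1 / (1 + exp(−α(θ − β)))
P_A = 0.1798
P_B = 0.5742
P_A − P_B = -0.3944

-0.394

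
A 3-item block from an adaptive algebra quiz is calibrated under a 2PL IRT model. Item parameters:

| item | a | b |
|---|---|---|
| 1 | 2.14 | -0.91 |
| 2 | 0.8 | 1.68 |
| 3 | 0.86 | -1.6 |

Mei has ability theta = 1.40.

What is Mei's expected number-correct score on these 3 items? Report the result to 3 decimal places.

P(theta) = 1 / (1 + exp(−a(theta − b)))
P_1 = 1/(1+e^{-4.9434}) = 0.9929
P_2 = 1/(1+e^{0.2240}) = 0.4442
P_3 = 1/(1+e^{-2.5800}) = 0.9296
E[score] = 0.9929 + 0.4442 + 0.9296 = 2.3667

2.367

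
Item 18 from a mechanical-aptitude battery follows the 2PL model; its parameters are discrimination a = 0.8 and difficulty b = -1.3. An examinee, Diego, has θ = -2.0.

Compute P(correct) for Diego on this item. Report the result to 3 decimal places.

0.364

P(θ) = 1 / (1 + exp(−a(θ − b)))
Exponent: 0.8 × (-2.0 − (-1.3)) = -0.5600
1/(1 + e^{0.5600}) = 0.3635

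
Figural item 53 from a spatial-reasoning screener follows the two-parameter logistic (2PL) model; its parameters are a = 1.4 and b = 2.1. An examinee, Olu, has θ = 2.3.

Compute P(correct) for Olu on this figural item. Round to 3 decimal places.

P(θ) = 1 / (1 + exp(−a(θ − b)))
Exponent: 1.4 × (2.3 − 2.1) = 0.2800
1/(1 + e^{-0.2800}) = 0.5695

0.570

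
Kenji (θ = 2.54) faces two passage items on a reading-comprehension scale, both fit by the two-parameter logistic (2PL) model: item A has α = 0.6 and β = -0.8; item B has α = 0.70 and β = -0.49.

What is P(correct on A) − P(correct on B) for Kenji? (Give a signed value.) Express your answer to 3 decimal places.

P(θ) = 1 / (1 + exp(−α(θ − β)))
P_A = 0.8812
P_B = 0.8929
P_A − P_B = -0.0117

-0.012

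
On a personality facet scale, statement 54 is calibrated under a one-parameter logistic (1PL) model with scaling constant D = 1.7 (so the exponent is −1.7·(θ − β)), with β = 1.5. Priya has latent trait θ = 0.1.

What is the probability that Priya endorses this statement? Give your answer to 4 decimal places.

P(θ) = 1 / (1 + exp(−D·(θ − β)))
Exponent: 1.7 × (0.1 − 1.5) = -2.3800
1/(1 + e^{2.3800}) = 0.0847
P = 0.0847

0.0847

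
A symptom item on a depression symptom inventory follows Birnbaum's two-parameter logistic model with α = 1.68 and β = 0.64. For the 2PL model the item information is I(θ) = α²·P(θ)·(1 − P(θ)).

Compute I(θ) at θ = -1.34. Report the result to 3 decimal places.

P = 1/(1+e^{3.3264}) = 0.0347
P(1−P) = 0.0347 × 0.9653 = 0.0335
I = α² × P(1−P) = 1.68² × 0.0335 = 0.09448

0.094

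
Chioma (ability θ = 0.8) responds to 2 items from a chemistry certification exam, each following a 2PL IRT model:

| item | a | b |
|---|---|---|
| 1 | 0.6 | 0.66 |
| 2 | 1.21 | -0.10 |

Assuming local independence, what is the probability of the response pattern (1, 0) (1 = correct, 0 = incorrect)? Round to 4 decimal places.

0.1312

P(θ) = 1 / (1 + exp(−a(θ − b)))
P_1 = 1/(1+e^{-0.0840}) = 0.5210
P_2 = 1/(1+e^{-1.0890}) = 0.7482
L = P_1 × (1−P_2) = 0.5210 × 0.2518 = 0.13119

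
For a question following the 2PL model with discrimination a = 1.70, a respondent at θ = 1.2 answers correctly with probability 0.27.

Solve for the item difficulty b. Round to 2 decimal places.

1.79

P(θ) = 1 / (1 + exp(−a(θ − b)))
logit(0.27) = ln(0.27/0.73) = -0.9946
b = θ − logit/(a) = 1.2 − (-0.9946)/1.7000 = 1.7851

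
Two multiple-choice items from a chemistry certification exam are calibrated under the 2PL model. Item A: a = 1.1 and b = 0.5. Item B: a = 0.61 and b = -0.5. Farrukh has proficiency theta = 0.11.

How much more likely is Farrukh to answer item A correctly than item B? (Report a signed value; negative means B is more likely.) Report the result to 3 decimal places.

-0.198

P(theta) = 1 / (1 + exp(−a(theta − b)))
P_A = 0.3944
P_B = 0.5920
P_A − P_B = -0.1976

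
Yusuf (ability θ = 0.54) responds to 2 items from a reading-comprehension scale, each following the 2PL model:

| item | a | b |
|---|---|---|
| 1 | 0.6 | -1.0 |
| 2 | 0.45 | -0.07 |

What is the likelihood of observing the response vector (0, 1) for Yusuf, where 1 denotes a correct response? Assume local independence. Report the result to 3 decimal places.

0.161

P(θ) = 1 / (1 + exp(−a(θ − b)))
P_1 = 1/(1+e^{-0.9240}) = 0.7159
P_2 = 1/(1+e^{-0.2745}) = 0.5682
L = (1−P_1) × P_2 = 0.2841 × 0.5682 = 0.16145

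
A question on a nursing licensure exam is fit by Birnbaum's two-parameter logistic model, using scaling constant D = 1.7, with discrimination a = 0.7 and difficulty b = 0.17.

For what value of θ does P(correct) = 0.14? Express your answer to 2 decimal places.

P(θ) = 1 / (1 + exp(−D·a(θ − b)))
logit = ln(0.1400/0.8600) = -1.8153
θ = b + logit/(1.7·a) = 0.17 + (-1.8153)/1.1900 = -1.3555

-1.36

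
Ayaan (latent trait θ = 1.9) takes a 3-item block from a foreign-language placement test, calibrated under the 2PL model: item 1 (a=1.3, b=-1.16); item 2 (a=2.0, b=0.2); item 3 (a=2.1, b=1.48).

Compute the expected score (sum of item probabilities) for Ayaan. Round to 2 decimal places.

P(θ) = 1 / (1 + exp(−a(θ − b)))
P_1 = 1/(1+e^{-3.9780}) = 0.9816
P_2 = 1/(1+e^{-3.4000}) = 0.9677
P_3 = 1/(1+e^{-0.8820}) = 0.7072
E[score] = 0.9816 + 0.9677 + 0.7072 = 2.6566

2.66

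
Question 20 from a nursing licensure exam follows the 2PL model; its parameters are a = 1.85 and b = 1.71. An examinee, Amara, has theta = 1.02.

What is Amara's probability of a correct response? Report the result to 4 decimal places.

0.2181

P(theta) = 1 / (1 + exp(−a(theta − b)))
Exponent: 1.85 × (1.02 − 1.71) = -1.2765
1/(1 + e^{1.2765}) = 0.2181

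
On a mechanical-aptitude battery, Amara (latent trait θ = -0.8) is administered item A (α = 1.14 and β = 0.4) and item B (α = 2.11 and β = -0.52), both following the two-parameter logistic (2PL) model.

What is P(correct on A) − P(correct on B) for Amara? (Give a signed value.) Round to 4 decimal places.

P(θ) = 1 / (1 + exp(−α(θ − β)))
P_A = 0.2029
P_B = 0.3565
P_A − P_B = -0.1535

-0.1535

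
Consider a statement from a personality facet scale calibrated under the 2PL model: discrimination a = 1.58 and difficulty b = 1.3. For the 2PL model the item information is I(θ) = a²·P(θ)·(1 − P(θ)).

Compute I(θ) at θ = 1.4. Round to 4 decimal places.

0.6202

P = 1/(1+e^{-0.1580}) = 0.5394
P(1−P) = 0.5394 × 0.4606 = 0.2484
I = a² × P(1−P) = 1.58² × 0.2484 = 0.62022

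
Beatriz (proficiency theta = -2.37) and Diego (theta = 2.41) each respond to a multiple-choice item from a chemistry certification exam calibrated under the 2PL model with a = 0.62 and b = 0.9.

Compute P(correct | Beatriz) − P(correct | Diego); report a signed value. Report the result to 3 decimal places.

P(theta) = 1 / (1 + exp(−a(theta − b)))
P(Beatriz) = 0.1164  [exponent -2.0274]
P(Diego) = 0.7183  [exponent 0.9362]
Difference = 0.1164 − 0.7183 = -0.6020

-0.602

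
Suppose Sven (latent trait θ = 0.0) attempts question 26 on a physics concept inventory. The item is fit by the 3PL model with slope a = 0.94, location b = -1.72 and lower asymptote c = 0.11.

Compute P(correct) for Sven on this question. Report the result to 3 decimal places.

P(θ) = c + (1 − c) · 1 / (1 + exp(−a(θ − b)))
Exponent: 0.94 × (0.0 − (-1.72)) = 1.6168
1/(1 + e^{-1.6168}) = 0.8344
P = 0.11 + 0.89 × 0.8344 = 0.8526

0.853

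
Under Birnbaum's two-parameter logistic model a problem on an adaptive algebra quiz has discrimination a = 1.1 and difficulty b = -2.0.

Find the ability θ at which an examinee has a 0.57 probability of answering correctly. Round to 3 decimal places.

P(θ) = 1 / (1 + exp(−a(θ − b)))
logit = ln(0.5700/0.4300) = 0.2819
θ = b + logit/(a) = -2.0 + 0.2819/1.1000 = -1.7438

-1.744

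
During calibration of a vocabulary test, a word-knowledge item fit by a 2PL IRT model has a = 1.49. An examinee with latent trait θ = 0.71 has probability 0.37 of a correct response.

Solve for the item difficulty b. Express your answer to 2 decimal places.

1.07

P(θ) = 1 / (1 + exp(−a(θ − b)))
logit(0.37) = ln(0.37/0.63) = -0.5322
b = θ − logit/(a) = 0.71 − (-0.5322)/1.4900 = 1.0672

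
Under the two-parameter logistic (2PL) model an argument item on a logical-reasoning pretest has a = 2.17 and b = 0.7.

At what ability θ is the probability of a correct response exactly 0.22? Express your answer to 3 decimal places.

0.117

P(θ) = 1 / (1 + exp(−a(θ − b)))
logit = ln(0.2200/0.7800) = -1.2657
θ = b + logit/(a) = 0.7 + (-1.2657)/2.1700 = 0.1167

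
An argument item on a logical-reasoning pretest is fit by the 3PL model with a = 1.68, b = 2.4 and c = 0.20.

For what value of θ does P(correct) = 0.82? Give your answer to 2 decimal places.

3.14

P(θ) = c + (1 − c) · 1 / (1 + exp(−a(θ − b)))
Remove guessing floor: (0.82 − 0.20)/(1 − 0.20) = 0.7750
logit = ln(0.7750/0.2250) = 1.2368
θ = b + logit/(a) = 2.4 + 1.2368/1.6800 = 3.1362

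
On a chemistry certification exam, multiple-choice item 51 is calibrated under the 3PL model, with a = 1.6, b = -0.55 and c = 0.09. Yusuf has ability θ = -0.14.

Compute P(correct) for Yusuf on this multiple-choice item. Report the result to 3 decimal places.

0.689

P(θ) = c + (1 − c) · 1 / (1 + exp(−a(θ − b)))
Exponent: 1.6 × (-0.14 − (-0.55)) = 0.6560
1/(1 + e^{-0.6560}) = 0.6584
P = 0.09 + 0.91 × 0.6584 = 0.6891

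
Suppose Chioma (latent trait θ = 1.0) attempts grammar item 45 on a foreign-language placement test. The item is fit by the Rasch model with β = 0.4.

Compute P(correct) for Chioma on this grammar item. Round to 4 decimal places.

0.6457

P(θ) = 1 / (1 + exp(−(θ − β)))
Exponent: (1.0 − 0.4) = 0.6000
1/(1 + e^{-0.6000}) = 0.6457
P = 0.6457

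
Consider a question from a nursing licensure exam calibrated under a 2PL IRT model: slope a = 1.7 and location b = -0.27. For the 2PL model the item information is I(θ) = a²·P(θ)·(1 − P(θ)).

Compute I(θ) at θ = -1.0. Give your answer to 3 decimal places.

P = 1/(1+e^{1.2410}) = 0.2243
P(1−P) = 0.2243 × 0.7757 = 0.1740
I = a² × P(1−P) = 1.7² × 0.1740 = 0.50277

0.503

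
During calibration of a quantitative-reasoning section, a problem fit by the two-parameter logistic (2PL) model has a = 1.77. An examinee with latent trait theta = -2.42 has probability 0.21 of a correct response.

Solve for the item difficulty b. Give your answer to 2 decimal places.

-1.67

P(theta) = 1 / (1 + exp(−a(theta − b)))
logit(0.21) = ln(0.21/0.79) = -1.3249
b = theta − logit/(a) = -2.42 − (-1.3249)/1.7700 = -1.6715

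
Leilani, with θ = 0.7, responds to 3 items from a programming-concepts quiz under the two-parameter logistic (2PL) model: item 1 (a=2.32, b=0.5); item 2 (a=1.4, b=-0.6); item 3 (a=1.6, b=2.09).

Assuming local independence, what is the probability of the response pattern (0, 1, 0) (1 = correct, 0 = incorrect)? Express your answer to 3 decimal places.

0.300

P(θ) = 1 / (1 + exp(−a(θ − b)))
P_1 = 1/(1+e^{-0.4640}) = 0.6140
P_2 = 1/(1+e^{-1.8200}) = 0.8606
P_3 = 1/(1+e^{2.2240}) = 0.0976
L = (1−P_1) × P_2 × (1−P_3) = 0.3860 × 0.8606 × 0.9024 = 0.29978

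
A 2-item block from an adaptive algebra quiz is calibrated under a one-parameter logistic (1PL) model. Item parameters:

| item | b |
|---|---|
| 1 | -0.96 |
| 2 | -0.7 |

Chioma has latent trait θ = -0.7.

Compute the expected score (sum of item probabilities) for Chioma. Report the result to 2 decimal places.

P(θ) = 1 / (1 + exp(−(θ − b)))
P_1 = 1/(1+e^{-0.2600}) = 0.5646
P_2 = 1/(1+e^{0.0000}) = 0.5000
E[score] = 0.5646 + 0.5000 = 1.0646

1.06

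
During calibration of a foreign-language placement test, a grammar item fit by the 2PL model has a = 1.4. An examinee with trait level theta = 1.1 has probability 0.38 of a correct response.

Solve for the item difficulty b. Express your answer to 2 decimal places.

1.45

P(theta) = 1 / (1 + exp(−a(theta − b)))
logit(0.38) = ln(0.38/0.62) = -0.4895
b = theta − logit/(a) = 1.1 − (-0.4895)/1.4000 = 1.4497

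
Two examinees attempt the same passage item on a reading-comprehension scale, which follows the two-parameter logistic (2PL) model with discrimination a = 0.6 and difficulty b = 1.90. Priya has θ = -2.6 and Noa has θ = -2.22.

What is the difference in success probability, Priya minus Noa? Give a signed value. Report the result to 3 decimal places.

P(θ) = 1 / (1 + exp(−a(θ − b)))
P(Priya) = 0.0630  [exponent -2.7000]
P(Noa) = 0.0778  [exponent -2.4720]
Difference = 0.0630 − 0.0778 = -0.0149

-0.015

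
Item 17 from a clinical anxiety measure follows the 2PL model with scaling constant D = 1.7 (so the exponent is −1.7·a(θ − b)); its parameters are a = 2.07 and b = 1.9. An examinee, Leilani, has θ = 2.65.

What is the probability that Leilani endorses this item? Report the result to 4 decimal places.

0.9333

P(θ) = 1 / (1 + exp(−D·a(θ − b)))
Exponent: 1.7 × 2.07 × (2.65 − 1.9) = 2.6392
1/(1 + e^{-2.6392}) = 0.9333
P = 0.9333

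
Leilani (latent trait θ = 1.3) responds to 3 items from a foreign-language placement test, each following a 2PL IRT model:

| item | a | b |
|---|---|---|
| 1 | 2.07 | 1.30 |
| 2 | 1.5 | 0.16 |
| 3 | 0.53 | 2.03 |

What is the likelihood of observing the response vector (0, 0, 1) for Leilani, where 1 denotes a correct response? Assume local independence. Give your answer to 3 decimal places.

P(θ) = 1 / (1 + exp(−a(θ − b)))
P_1 = 1/(1+e^{0.0000}) = 0.5000
P_2 = 1/(1+e^{-1.7100}) = 0.8468
P_3 = 1/(1+e^{0.3869}) = 0.4045
L = (1−P_1) × (1−P_2) × P_3 = 0.5000 × 0.1532 × 0.4045 = 0.03097

0.031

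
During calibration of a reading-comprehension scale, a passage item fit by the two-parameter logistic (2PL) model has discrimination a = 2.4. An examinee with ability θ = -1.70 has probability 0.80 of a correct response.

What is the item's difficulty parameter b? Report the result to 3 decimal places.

-2.278

P(θ) = 1 / (1 + exp(−a(θ − b)))
logit(0.80) = ln(0.80/0.20) = 1.3863
b = θ − logit/(a) = -1.70 − 1.3863/2.4000 = -2.2776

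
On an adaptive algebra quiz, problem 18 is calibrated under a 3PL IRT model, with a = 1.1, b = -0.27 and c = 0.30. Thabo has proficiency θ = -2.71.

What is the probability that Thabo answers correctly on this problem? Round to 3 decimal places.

P(θ) = c + (1 − c) · 1 / (1 + exp(−a(θ − b)))
Exponent: 1.1 × (-2.71 − (-0.27)) = -2.6840
1/(1 + e^{2.6840}) = 0.0639
P = 0.30 + 0.70 × 0.0639 = 0.3447

0.345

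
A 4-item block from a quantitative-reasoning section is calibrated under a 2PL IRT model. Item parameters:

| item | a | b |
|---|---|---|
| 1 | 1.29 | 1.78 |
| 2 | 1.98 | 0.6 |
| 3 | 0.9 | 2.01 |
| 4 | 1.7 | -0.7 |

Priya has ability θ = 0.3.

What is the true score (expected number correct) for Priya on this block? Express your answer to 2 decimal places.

P(θ) = 1 / (1 + exp(−a(θ − b)))
P_1 = 1/(1+e^{1.9092}) = 0.1291
P_2 = 1/(1+e^{0.5940}) = 0.3557
P_3 = 1/(1+e^{1.5390}) = 0.1767
P_4 = 1/(1+e^{-1.7000}) = 0.8455
E[score] = 0.1291 + 0.3557 + 0.1767 + 0.8455 = 1.5070

1.51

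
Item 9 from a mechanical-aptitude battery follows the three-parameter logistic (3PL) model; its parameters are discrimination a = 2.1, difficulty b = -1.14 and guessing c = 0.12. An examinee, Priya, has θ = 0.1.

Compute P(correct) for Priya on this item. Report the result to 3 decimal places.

0.939

P(θ) = c + (1 − c) · 1 / (1 + exp(−a(θ − b)))
Exponent: 2.1 × (0.1 − (-1.14)) = 2.6040
1/(1 + e^{-2.6040}) = 0.9311
P = 0.12 + 0.88 × 0.9311 = 0.9394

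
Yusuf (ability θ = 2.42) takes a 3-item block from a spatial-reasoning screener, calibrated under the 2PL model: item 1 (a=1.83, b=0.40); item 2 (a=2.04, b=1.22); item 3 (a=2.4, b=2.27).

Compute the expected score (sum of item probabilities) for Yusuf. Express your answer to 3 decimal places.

P(θ) = 1 / (1 + exp(−a(θ − b)))
P_1 = 1/(1+e^{-3.6966}) = 0.9758
P_2 = 1/(1+e^{-2.4480}) = 0.9204
P_3 = 1/(1+e^{-0.3600}) = 0.5890
E[score] = 0.9758 + 0.9204 + 0.5890 = 2.4852

2.485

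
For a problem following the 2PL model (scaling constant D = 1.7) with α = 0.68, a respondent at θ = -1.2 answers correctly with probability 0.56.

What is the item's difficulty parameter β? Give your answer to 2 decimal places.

-1.41

P(θ) = 1 / (1 + exp(−D·α(θ − β)))
logit(0.56) = ln(0.56/0.44) = 0.2412
β = θ − logit/(1.7·α) = -1.2 − 0.2412/1.1560 = -1.4086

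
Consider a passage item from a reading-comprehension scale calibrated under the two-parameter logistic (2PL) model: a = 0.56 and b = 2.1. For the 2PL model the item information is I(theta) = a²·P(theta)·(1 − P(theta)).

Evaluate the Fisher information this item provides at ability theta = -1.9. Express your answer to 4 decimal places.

0.0273

P = 1/(1+e^{2.2400}) = 0.0962
P(1−P) = 0.0962 × 0.9038 = 0.0870
I = a² × P(1−P) = 0.56² × 0.0870 = 0.02727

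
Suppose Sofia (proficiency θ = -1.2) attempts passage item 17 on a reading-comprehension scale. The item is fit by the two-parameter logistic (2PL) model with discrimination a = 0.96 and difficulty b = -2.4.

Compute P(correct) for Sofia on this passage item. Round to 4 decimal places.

0.7599

P(θ) = 1 / (1 + exp(−a(θ − b)))
Exponent: 0.96 × (-1.2 − (-2.4)) = 1.1520
1/(1 + e^{-1.1520}) = 0.7599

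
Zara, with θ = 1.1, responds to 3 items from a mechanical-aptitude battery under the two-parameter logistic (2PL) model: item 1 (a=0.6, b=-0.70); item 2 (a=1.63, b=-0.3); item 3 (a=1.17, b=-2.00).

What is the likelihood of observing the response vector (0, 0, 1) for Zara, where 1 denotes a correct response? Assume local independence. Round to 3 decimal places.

0.023

P(θ) = 1 / (1 + exp(−a(θ − b)))
P_1 = 1/(1+e^{-1.0800}) = 0.7465
P_2 = 1/(1+e^{-2.2820}) = 0.9074
P_3 = 1/(1+e^{-3.6270}) = 0.9741
L = (1−P_1) × (1−P_2) × P_3 = 0.2535 × 0.0926 × 0.9741 = 0.02287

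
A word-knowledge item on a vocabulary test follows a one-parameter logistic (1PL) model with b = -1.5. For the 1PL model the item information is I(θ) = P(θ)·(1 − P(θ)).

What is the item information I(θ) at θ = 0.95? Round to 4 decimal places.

P = 1/(1+e^{-2.4500}) = 0.9206
P(1−P) = 0.9206 × 0.0794 = 0.0731
I = P(1−P) = 0.07313

0.0731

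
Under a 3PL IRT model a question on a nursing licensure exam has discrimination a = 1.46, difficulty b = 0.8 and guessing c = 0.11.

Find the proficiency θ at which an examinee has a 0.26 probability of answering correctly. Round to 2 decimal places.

P(θ) = c + (1 − c) · 1 / (1 + exp(−a(θ − b)))
Remove guessing floor: (0.26 − 0.11)/(1 − 0.11) = 0.1685
logit = ln(0.1685/0.8315) = -1.5960
θ = b + logit/(a) = 0.8 + (-1.5960)/1.4600 = -0.2932

-0.29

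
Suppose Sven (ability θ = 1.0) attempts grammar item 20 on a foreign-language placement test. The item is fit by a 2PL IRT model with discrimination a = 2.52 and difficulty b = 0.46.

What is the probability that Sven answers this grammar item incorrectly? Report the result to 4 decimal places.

P(θ) = 1 / (1 + exp(−a(θ − b)))
Exponent: 2.52 × (1.0 − 0.46) = 1.3608
1/(1 + e^{-1.3608}) = 0.7959
P(incorrect) = 1 − 0.7959 = 0.2041

0.2041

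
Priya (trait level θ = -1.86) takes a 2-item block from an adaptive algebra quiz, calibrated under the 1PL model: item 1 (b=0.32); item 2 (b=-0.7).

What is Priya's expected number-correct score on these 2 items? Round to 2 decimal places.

0.34

P(θ) = 1 / (1 + exp(−(θ − b)))
P_1 = 1/(1+e^{2.1800}) = 0.1016
P_2 = 1/(1+e^{1.1600}) = 0.2387
E[score] = 0.1016 + 0.2387 = 0.3402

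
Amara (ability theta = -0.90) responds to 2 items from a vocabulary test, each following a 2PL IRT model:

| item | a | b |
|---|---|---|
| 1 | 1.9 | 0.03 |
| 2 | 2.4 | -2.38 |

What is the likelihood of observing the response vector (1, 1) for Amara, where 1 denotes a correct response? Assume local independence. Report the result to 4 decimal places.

0.1418

P(theta) = 1 / (1 + exp(−a(theta − b)))
P_1 = 1/(1+e^{1.7670}) = 0.1459
P_2 = 1/(1+e^{-3.5520}) = 0.9721
L = P_1 × P_2 = 0.1459 × 0.9721 = 0.14185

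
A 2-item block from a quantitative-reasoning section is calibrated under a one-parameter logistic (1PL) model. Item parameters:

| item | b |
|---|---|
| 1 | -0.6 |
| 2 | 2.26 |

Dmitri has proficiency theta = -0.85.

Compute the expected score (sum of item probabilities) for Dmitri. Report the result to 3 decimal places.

0.481

P(theta) = 1 / (1 + exp(−(theta − b)))
P_1 = 1/(1+e^{0.2500}) = 0.4378
P_2 = 1/(1+e^{3.1100}) = 0.0427
E[score] = 0.4378 + 0.0427 = 0.4805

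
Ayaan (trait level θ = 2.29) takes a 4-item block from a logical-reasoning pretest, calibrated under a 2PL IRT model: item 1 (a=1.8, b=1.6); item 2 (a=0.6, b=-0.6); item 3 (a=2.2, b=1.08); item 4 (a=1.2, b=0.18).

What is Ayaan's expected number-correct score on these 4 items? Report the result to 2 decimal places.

P(θ) = 1 / (1 + exp(−a(θ − b)))
P_1 = 1/(1+e^{-1.2420}) = 0.7759
P_2 = 1/(1+e^{-1.7340}) = 0.8499
P_3 = 1/(1+e^{-2.6620}) = 0.9347
P_4 = 1/(1+e^{-2.5320}) = 0.9264
E[score] = 0.7759 + 0.8499 + 0.9347 + 0.9264 = 3.4869

3.49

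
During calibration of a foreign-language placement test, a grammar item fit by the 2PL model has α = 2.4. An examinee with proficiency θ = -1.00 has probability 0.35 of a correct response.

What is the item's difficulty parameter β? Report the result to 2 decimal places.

P(θ) = 1 / (1 + exp(−α(θ − β)))
logit(0.35) = ln(0.35/0.65) = -0.6190
β = θ − logit/(α) = -1.00 − (-0.6190)/2.4000 = -0.7421

-0.74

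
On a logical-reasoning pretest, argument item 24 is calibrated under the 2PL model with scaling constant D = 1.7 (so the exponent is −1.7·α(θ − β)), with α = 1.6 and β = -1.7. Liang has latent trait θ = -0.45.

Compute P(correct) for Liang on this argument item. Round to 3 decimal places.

0.968

P(θ) = 1 / (1 + exp(−D·α(θ − β)))
Exponent: 1.7 × 1.6 × (-0.45 − (-1.7)) = 3.4000
1/(1 + e^{-3.4000}) = 0.9677
P = 0.9677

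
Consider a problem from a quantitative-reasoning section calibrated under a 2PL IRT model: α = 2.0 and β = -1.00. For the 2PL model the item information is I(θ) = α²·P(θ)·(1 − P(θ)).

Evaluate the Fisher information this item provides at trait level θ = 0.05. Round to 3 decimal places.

0.389

P = 1/(1+e^{-2.1000}) = 0.8909
P(1−P) = 0.8909 × 0.1091 = 0.0972
I = α² × P(1−P) = 2.0² × 0.0972 = 0.38878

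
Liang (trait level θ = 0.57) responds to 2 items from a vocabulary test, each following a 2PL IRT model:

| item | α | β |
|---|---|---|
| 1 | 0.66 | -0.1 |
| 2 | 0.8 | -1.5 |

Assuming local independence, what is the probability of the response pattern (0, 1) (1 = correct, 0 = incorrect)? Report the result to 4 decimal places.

0.3285

P(θ) = 1 / (1 + exp(−α(θ − β)))
P_1 = 1/(1+e^{-0.4422}) = 0.6088
P_2 = 1/(1+e^{-1.6560}) = 0.8397
L = (1−P_1) × P_2 = 0.3912 × 0.8397 = 0.32850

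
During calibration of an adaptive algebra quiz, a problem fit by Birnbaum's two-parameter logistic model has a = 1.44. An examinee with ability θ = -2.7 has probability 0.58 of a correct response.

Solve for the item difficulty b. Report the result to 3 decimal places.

-2.924

P(θ) = 1 / (1 + exp(−a(θ − b)))
logit(0.58) = ln(0.58/0.42) = 0.3228
b = θ − logit/(a) = -2.7 − 0.3228/1.4400 = -2.9241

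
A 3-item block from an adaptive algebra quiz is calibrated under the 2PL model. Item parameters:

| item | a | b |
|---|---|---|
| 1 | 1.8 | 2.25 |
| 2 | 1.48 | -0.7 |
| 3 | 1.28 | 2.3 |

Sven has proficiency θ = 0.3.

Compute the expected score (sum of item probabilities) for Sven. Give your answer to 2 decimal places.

0.92

P(θ) = 1 / (1 + exp(−a(θ − b)))
P_1 = 1/(1+e^{3.5100}) = 0.0290
P_2 = 1/(1+e^{-1.4800}) = 0.8146
P_3 = 1/(1+e^{2.5600}) = 0.0718
E[score] = 0.0290 + 0.8146 + 0.0718 = 0.9154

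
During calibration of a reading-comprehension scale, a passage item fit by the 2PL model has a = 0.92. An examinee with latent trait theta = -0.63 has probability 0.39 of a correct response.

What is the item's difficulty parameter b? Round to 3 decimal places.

P(theta) = 1 / (1 + exp(−a(theta − b)))
logit(0.39) = ln(0.39/0.61) = -0.4473
b = theta − logit/(a) = -0.63 − (-0.4473)/0.9200 = -0.1438

-0.144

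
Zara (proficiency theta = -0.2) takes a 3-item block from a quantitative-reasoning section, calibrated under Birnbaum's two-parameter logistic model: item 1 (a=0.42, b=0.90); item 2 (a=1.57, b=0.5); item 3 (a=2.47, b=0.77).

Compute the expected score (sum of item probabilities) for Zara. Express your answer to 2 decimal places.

P(theta) = 1 / (1 + exp(−a(theta − b)))
P_1 = 1/(1+e^{0.4620}) = 0.3865
P_2 = 1/(1+e^{1.0990}) = 0.2499
P_3 = 1/(1+e^{2.3959}) = 0.0835
E[score] = 0.3865 + 0.2499 + 0.0835 = 0.7199

0.72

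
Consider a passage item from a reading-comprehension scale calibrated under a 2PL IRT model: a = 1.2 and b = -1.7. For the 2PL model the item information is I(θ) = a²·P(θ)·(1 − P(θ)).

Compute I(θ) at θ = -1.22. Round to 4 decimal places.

P = 1/(1+e^{-0.5760}) = 0.6401
P(1−P) = 0.6401 × 0.3599 = 0.2304
I = a² × P(1−P) = 1.2² × 0.2304 = 0.33172

0.3317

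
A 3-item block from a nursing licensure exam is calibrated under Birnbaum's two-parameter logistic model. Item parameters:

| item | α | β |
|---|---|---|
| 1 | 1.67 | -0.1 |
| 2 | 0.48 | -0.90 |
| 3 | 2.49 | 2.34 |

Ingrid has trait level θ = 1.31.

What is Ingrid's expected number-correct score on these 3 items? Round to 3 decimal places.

1.728

P(θ) = 1 / (1 + exp(−α(θ − β)))
P_1 = 1/(1+e^{-2.3547}) = 0.9133
P_2 = 1/(1+e^{-1.0608}) = 0.7428
P_3 = 1/(1+e^{2.5647}) = 0.0714
E[score] = 0.9133 + 0.7428 + 0.0714 = 1.7276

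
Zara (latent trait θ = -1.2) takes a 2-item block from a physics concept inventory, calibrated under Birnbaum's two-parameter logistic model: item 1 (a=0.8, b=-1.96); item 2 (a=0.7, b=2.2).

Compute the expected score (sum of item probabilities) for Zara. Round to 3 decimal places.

0.732

P(θ) = 1 / (1 + exp(−a(θ − b)))
P_1 = 1/(1+e^{-0.6080}) = 0.6475
P_2 = 1/(1+e^{2.3800}) = 0.0847
E[score] = 0.6475 + 0.0847 = 0.7322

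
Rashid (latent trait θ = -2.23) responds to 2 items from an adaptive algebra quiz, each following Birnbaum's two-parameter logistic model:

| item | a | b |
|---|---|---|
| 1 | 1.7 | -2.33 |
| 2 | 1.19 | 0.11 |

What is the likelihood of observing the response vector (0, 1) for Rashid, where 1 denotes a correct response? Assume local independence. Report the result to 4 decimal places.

0.0266

P(θ) = 1 / (1 + exp(−a(θ − b)))
P_1 = 1/(1+e^{-0.1700}) = 0.5424
P_2 = 1/(1+e^{2.7846}) = 0.0582
L = (1−P_1) × P_2 = 0.4576 × 0.0582 = 0.02662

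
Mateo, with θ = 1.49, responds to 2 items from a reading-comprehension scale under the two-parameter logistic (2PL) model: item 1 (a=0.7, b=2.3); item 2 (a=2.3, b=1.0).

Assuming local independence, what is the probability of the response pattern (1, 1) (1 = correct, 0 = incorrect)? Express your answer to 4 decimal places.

P(θ) = 1 / (1 + exp(−a(θ − b)))
P_1 = 1/(1+e^{0.5670}) = 0.3619
P_2 = 1/(1+e^{-1.1270}) = 0.7553
L = P_1 × P_2 = 0.3619 × 0.7553 = 0.27336

0.2734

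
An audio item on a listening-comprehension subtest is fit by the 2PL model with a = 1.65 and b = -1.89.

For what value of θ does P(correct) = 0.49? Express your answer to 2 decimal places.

-1.91

P(θ) = 1 / (1 + exp(−a(θ − b)))
logit = ln(0.4900/0.5100) = -0.0400
θ = b + logit/(a) = -1.89 + (-0.0400)/1.6500 = -1.9142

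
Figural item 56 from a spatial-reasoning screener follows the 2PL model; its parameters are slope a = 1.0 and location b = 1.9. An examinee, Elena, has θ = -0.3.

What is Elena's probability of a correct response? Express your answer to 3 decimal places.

P(θ) = 1 / (1 + exp(−a(θ − b)))
Exponent: 1.0 × (-0.3 − 1.9) = -2.2000
1/(1 + e^{2.2000}) = 0.0998

0.100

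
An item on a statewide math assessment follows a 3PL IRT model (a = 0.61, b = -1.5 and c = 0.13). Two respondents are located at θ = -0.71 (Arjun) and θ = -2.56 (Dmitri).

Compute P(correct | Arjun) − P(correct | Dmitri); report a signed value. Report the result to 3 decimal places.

P(θ) = c + (1 − c) · 1 / (1 + exp(−a(θ − b)))
P(Arjun) = 0.6678  [exponent 0.4819]
P(Dmitri) = 0.4291  [exponent -0.6466]
Difference = 0.6678 − 0.4291 = 0.2388

0.239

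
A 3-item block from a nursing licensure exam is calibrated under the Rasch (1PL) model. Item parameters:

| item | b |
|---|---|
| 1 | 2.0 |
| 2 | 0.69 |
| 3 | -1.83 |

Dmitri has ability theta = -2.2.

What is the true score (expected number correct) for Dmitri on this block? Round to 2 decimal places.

0.48

P(theta) = 1 / (1 + exp(−(theta − b)))
P_1 = 1/(1+e^{4.2000}) = 0.0148
P_2 = 1/(1+e^{2.8900}) = 0.0527
P_3 = 1/(1+e^{0.3700}) = 0.4085
E[score] = 0.0148 + 0.0527 + 0.4085 = 0.4760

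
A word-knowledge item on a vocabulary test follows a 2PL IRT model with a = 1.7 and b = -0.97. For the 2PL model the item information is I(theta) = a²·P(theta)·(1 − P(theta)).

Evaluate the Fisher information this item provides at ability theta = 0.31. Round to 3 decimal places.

0.265

P = 1/(1+e^{-2.1760}) = 0.8981
P(1−P) = 0.8981 × 0.1019 = 0.0915
I = a² × P(1−P) = 1.7² × 0.0915 = 0.26454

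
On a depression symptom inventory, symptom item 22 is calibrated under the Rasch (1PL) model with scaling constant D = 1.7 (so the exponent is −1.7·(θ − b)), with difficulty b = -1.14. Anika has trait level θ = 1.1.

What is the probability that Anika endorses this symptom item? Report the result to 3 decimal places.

P(θ) = 1 / (1 + exp(−D·(θ − b)))
Exponent: 1.7 × (1.1 − (-1.14)) = 3.8080
1/(1 + e^{-3.8080}) = 0.9783
P = 0.9783

0.978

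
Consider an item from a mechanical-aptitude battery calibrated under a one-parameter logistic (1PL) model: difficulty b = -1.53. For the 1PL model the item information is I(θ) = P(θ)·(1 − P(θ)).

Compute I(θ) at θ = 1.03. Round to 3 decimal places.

0.067

P = 1/(1+e^{-2.5600}) = 0.9282
P(1−P) = 0.9282 × 0.0718 = 0.0666
I = P(1−P) = 0.06661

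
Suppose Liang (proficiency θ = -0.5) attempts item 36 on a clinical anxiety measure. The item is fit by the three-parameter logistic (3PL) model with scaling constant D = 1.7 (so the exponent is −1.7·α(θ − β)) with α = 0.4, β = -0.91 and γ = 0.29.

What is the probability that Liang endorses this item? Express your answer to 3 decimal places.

0.694

P(θ) = γ + (1 − γ) · 1 / (1 + exp(−D·α(θ − β)))
Exponent: 1.7 × 0.4 × (-0.5 − (-0.91)) = 0.2788
1/(1 + e^{-0.2788}) = 0.5693
P = 0.29 + 0.71 × 0.5693 = 0.6942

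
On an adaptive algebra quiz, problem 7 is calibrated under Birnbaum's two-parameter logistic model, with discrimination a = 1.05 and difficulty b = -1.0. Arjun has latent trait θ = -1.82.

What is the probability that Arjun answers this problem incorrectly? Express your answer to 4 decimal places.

P(θ) = 1 / (1 + exp(−a(θ − b)))
Exponent: 1.05 × (-1.82 − (-1.0)) = -0.8610
1/(1 + e^{0.8610}) = 0.2971
P(incorrect) = 1 − 0.2971 = 0.7029

0.7029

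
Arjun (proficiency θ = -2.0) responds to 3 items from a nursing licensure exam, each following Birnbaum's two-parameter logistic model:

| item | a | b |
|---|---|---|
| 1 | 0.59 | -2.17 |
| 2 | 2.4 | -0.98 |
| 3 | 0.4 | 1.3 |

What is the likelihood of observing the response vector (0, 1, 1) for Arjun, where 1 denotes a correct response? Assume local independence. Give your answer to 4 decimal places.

0.0080

P(θ) = 1 / (1 + exp(−a(θ − b)))
P_1 = 1/(1+e^{-0.1003}) = 0.5251
P_2 = 1/(1+e^{2.4480}) = 0.0796
P_3 = 1/(1+e^{1.3200}) = 0.2108
L = (1−P_1) × P_2 × P_3 = 0.4749 × 0.0796 × 0.2108 = 0.00797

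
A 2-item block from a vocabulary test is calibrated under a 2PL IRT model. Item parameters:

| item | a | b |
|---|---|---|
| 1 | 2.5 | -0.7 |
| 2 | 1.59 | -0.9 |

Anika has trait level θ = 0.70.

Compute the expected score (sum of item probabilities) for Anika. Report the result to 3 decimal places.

P(θ) = 1 / (1 + exp(−a(θ − b)))
P_1 = 1/(1+e^{-3.5000}) = 0.9707
P_2 = 1/(1+e^{-2.5440}) = 0.9272
E[score] = 0.9707 + 0.9272 = 1.8979

1.898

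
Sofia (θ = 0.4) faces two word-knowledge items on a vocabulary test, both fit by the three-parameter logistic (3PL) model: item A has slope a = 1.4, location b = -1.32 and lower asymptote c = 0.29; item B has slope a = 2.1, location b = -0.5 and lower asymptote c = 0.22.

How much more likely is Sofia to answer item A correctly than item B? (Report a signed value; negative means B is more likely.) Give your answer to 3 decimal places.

0.044

P(θ) = c + (1 − c) · 1 / (1 + exp(−a(θ − b)))
P_A = 0.9414
P_B = 0.8976
P_A − P_B = 0.0437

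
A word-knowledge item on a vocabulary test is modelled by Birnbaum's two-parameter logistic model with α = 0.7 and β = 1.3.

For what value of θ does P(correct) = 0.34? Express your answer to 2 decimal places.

0.35

P(θ) = 1 / (1 + exp(−α(θ − β)))
logit = ln(0.3400/0.6600) = -0.6633
θ = β + logit/(α) = 1.3 + (-0.6633)/0.7000 = 0.3524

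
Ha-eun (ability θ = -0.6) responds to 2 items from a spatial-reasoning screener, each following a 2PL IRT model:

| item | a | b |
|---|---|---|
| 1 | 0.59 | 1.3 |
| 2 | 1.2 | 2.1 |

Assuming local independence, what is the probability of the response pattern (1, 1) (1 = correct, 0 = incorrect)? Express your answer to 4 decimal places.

P(θ) = 1 / (1 + exp(−a(θ − b)))
P_1 = 1/(1+e^{1.1210}) = 0.2458
P_2 = 1/(1+e^{3.2400}) = 0.0377
L = P_1 × P_2 = 0.2458 × 0.0377 = 0.00926

0.0093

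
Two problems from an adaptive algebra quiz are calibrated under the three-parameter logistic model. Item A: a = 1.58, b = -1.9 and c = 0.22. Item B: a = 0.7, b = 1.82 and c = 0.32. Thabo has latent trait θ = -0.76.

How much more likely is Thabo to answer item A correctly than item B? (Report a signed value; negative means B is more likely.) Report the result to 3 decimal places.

P(θ) = c + (1 − c) · 1 / (1 + exp(−a(θ − b)))
P_A = 0.8895
P_B = 0.4160
P_A − P_B = 0.4735

0.474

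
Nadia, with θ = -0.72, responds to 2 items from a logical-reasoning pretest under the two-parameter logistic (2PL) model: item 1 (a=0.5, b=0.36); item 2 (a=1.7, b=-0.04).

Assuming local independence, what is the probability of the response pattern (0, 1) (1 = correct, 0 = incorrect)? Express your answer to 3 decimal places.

0.151

P(θ) = 1 / (1 + exp(−a(θ − b)))
P_1 = 1/(1+e^{0.5400}) = 0.3682
P_2 = 1/(1+e^{1.1560}) = 0.2394
L = (1−P_1) × P_2 = 0.6318 × 0.2394 = 0.15125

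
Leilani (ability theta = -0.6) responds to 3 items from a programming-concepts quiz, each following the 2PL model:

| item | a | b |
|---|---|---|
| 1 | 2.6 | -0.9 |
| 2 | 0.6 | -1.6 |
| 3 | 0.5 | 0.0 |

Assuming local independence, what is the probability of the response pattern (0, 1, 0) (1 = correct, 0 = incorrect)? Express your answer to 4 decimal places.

P(theta) = 1 / (1 + exp(−a(theta − b)))
P_1 = 1/(1+e^{-0.7800}) = 0.6857
P_2 = 1/(1+e^{-0.6000}) = 0.6457
P_3 = 1/(1+e^{0.3000}) = 0.4256
L = (1−P_1) × P_2 × (1−P_3) = 0.3143 × 0.6457 × 0.5744 = 0.11658

0.1166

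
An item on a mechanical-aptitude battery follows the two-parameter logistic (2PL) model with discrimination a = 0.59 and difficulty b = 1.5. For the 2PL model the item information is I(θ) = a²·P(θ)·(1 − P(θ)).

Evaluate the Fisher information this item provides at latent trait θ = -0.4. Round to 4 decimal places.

0.0645

P = 1/(1+e^{1.1210}) = 0.2458
P(1−P) = 0.2458 × 0.7542 = 0.1854
I = a² × P(1−P) = 0.59² × 0.1854 = 0.06454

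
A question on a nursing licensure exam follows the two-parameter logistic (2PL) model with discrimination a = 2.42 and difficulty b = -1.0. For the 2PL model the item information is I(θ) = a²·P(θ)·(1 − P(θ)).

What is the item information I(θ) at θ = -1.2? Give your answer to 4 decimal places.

P = 1/(1+e^{0.4840}) = 0.3813
P(1−P) = 0.3813 × 0.6187 = 0.2359
I = a² × P(1−P) = 2.42² × 0.2359 = 1.38160

1.3816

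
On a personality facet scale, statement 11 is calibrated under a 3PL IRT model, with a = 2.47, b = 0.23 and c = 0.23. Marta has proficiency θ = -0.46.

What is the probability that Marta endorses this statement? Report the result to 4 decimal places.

0.3485

P(θ) = c + (1 − c) · 1 / (1 + exp(−a(θ − b)))
Exponent: 2.47 × (-0.46 − 0.23) = -1.7043
1/(1 + e^{1.7043}) = 0.1539
P = 0.23 + 0.77 × 0.1539 = 0.3485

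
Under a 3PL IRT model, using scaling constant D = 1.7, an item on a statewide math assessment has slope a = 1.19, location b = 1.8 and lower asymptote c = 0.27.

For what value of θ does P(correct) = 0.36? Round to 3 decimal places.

0.830

P(θ) = c + (1 − c) · 1 / (1 + exp(−D·a(θ − b)))
Remove guessing floor: (0.36 − 0.27)/(1 − 0.27) = 0.1233
logit = ln(0.1233/0.8767) = -1.9617
θ = b + logit/(1.7·a) = 1.8 + (-1.9617)/2.0230 = 0.8303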